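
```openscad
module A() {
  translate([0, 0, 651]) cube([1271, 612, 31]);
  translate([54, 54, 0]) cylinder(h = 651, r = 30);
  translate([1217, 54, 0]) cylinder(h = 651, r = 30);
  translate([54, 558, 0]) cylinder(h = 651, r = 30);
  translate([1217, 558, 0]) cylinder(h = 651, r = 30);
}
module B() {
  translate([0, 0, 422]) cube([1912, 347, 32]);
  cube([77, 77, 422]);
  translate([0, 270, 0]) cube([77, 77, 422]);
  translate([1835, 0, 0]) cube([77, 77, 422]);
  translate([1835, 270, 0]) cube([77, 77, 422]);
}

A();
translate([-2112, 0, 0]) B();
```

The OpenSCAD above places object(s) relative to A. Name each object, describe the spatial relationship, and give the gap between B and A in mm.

The bench's nearest face is 200 mm from the table's −x face.

A is a table. B is a bench. The bench is on the floor beside the table on its −x side. The gap between the bench and the table is 200 mm.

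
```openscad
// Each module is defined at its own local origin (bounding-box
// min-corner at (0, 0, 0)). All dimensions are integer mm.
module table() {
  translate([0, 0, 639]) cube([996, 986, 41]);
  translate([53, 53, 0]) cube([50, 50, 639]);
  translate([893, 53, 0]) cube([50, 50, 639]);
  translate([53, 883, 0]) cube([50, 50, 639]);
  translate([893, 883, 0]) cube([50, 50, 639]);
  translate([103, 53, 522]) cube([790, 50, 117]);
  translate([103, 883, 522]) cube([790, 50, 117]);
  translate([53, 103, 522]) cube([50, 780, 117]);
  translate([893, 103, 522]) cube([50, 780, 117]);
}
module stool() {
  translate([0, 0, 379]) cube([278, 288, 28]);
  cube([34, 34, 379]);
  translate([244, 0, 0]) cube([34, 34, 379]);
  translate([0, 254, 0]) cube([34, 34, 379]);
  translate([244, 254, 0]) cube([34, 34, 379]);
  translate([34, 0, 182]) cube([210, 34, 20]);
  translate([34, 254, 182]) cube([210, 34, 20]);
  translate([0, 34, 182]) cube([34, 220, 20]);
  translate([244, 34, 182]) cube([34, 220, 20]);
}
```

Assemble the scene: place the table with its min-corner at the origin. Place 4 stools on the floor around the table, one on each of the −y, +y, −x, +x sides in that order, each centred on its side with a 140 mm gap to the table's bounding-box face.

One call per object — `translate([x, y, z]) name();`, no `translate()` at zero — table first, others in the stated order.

table();
translate([359, -428, 0]) stool();
translate([359, 1126, 0]) stool();
translate([-418, 349, 0]) stool();
translate([1136, 349, 0]) stool();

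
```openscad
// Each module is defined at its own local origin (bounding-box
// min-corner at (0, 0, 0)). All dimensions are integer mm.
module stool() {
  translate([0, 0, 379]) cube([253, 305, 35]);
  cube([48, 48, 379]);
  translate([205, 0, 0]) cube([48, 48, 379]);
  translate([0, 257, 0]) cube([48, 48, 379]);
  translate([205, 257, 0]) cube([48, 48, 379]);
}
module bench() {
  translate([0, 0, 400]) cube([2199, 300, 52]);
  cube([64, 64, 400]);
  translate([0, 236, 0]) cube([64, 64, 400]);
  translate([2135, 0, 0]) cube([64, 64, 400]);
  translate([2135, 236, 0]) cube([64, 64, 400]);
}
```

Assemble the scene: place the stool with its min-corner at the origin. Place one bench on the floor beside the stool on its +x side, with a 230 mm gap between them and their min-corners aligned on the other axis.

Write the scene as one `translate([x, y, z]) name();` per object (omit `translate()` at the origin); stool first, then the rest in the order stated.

stool();
translate([483, 0, 0]) bench();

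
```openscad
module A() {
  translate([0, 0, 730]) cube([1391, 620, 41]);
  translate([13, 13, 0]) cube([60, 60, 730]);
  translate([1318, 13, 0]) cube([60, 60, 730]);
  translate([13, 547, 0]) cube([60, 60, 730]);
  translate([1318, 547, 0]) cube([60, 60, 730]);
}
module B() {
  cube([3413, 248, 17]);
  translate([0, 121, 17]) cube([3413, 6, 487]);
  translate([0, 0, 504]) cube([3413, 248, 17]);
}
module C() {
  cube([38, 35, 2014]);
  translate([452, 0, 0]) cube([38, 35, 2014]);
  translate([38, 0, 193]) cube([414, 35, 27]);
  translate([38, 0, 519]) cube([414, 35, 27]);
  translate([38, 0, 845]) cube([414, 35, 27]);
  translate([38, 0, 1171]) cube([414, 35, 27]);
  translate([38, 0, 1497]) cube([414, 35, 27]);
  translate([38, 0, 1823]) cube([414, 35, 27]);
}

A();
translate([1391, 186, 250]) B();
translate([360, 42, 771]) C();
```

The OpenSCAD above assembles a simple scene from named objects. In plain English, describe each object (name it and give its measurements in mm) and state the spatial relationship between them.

A is a rectangular dining table. The top is 1391×620×41 mm with its upper surface at z = 771 mm. It stands on four 60×60 mm square legs, each inset 13 mm from the nearest pair of top edges, running from the floor to the underside of the top.

B is an I-beam lying along x, 3413 mm long. Overall section height 521 mm. Two flanges 248 mm wide (y) and 17 mm thick, one on the floor and one at the top; a web 6 mm thick runs between them, centred on the flange width.

C is a wooden ladder with two side rails of 38×35 mm section and 2014 mm height, set 490 mm apart overall. Between them run 6 rectangular rungs (35 mm deep, 27 mm thick), front faces flush with the rails' −y face. The bottom of the first rung is 193 mm above the floor and each subsequent rung is 326 mm higher than the one below.

The I-beam is beside the table with their tops flush at z = 771. The ladder is on top of the table.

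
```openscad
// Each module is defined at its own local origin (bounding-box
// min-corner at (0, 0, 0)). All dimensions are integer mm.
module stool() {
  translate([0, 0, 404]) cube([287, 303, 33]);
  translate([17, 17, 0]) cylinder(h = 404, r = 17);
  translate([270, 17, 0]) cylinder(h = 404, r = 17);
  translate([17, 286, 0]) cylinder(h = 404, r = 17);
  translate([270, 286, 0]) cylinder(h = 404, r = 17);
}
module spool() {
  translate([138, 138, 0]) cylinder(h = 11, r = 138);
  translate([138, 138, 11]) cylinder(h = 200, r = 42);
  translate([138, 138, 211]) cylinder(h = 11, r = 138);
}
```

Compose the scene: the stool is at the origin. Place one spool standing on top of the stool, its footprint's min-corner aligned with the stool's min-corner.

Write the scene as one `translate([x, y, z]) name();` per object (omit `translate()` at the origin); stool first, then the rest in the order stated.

stool();
translate([0, 0, 437]) spool();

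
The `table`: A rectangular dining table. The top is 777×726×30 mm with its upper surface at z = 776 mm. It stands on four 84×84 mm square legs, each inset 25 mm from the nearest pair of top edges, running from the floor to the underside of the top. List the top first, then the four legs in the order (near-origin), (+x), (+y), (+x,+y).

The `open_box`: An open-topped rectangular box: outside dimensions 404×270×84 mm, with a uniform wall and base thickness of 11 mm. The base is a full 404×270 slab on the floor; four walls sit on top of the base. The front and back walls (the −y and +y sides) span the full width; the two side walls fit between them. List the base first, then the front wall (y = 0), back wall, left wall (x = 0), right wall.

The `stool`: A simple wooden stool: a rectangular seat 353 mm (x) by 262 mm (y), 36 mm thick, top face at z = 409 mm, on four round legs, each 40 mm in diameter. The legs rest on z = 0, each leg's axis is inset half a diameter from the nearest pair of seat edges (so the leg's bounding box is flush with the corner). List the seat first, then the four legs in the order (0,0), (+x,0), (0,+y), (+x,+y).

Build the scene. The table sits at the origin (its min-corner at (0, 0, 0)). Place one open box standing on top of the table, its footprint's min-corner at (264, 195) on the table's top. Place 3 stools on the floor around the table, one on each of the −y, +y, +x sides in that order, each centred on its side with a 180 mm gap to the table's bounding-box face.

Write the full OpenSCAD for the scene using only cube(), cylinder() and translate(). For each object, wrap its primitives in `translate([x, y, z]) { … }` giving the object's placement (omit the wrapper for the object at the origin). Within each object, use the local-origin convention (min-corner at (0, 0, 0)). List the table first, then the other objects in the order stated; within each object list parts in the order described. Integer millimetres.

translate([0, 0, 746]) cube([777, 726, 30]);
translate([25, 25, 0]) cube([84, 84, 746]);
translate([668, 25, 0]) cube([84, 84, 746]);
translate([25, 617, 0]) cube([84, 84, 746]);
translate([668, 617, 0]) cube([84, 84, 746]);
translate([264, 195, 776]) {
  cube([404, 270, 11]);
  translate([0, 0, 11]) cube([404, 11, 73]);
  translate([0, 259, 11]) cube([404, 11, 73]);
  translate([0, 11, 11]) cube([11, 248, 73]);
  translate([393, 11, 11]) cube([11, 248, 73]);
}
translate([212, -442, 0]) {
  translate([0, 0, 373]) cube([353, 262, 36]);
  translate([20, 20, 0]) cylinder(h = 373, r = 20);
  translate([333, 20, 0]) cylinder(h = 373, r = 20);
  translate([20, 242, 0]) cylinder(h = 373, r = 20);
  translate([333, 242, 0]) cylinder(h = 373, r = 20);
}
translate([212, 906, 0]) {
  translate([0, 0, 373]) cube([353, 262, 36]);
  translate([20, 20, 0]) cylinder(h = 373, r = 20);
  translate([333, 20, 0]) cylinder(h = 373, r = 20);
  translate([20, 242, 0]) cylinder(h = 373, r = 20);
  translate([333, 242, 0]) cylinder(h = 373, r = 20);
}
translate([957, 232, 0]) {
  translate([0, 0, 373]) cube([353, 262, 36]);
  translate([20, 20, 0]) cylinder(h = 373, r = 20);
  translate([333, 20, 0]) cylinder(h = 373, r = 20);
  translate([20, 242, 0]) cylinder(h = 373, r = 20);
  translate([333, 242, 0]) cylinder(h = 373, r = 20);
}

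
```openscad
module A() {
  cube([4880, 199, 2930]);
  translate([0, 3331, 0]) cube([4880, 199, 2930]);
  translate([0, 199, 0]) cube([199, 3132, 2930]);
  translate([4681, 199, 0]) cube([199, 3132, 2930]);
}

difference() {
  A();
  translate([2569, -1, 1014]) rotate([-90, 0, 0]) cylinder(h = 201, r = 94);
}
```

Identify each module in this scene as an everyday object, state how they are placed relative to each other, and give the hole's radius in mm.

The subtracted cylinder has r = 94 mm.

A is a house frame. The house frame has a circular hole through its front wall. The hole's radius is 94 mm.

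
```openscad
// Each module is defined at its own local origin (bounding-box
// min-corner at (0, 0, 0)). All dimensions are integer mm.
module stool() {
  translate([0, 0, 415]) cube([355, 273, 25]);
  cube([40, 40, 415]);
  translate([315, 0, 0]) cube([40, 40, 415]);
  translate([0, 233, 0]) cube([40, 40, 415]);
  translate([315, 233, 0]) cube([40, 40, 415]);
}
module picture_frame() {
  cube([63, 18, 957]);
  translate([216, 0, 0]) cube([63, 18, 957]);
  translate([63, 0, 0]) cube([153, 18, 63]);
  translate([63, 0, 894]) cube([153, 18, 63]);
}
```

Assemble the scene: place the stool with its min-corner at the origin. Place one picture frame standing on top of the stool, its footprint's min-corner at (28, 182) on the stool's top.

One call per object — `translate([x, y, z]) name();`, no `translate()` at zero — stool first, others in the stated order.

stool();
translate([28, 182, 440]) picture_frame();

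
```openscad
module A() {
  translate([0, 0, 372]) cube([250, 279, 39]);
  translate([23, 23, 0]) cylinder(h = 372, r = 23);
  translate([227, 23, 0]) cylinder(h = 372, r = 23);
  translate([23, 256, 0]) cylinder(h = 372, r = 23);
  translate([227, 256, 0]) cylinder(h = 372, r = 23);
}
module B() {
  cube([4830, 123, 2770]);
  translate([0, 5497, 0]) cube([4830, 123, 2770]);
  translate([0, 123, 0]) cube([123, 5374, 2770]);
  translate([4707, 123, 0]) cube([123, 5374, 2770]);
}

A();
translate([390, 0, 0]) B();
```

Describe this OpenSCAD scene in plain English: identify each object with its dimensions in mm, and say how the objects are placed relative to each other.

A is a four-legged stool. The seat is a 250×279×39 mm slab whose top surface is at z = 411 mm; four round legs, each 46 mm in diameter, run from the floor (z = 0) to the underside of the seat, each leg's axis is inset half a diameter from the nearest pair of seat edges (so the leg's bounding box is flush with the corner).

B is a box-shaped house frame (walls only): outside footprint 4830×5620 mm, wall height 2770 mm, wall thickness 123 mm. The two y-facing walls run the full x-width; the two x-facing walls fit between the inner faces of the y-facing walls.

The house frame is on the floor beside the stool on its +x side.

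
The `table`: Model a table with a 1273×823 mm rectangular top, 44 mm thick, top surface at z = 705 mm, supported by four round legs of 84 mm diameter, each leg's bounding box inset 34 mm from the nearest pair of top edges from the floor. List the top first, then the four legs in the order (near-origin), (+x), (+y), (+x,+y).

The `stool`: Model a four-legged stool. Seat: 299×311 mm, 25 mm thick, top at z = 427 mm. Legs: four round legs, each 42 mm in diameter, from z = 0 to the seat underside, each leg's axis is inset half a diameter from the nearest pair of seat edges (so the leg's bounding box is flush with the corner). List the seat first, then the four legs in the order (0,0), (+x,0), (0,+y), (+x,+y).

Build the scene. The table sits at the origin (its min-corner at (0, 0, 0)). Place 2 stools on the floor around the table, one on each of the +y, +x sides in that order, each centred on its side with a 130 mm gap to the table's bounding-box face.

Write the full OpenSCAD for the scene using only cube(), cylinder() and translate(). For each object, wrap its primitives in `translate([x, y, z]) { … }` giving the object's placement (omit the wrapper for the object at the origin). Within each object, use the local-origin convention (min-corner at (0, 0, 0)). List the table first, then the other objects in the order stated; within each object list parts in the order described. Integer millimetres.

translate([0, 0, 661]) cube([1273, 823, 44]);
translate([76, 76, 0]) cylinder(h = 661, r = 42);
translate([1197, 76, 0]) cylinder(h = 661, r = 42);
translate([76, 747, 0]) cylinder(h = 661, r = 42);
translate([1197, 747, 0]) cylinder(h = 661, r = 42);
translate([487, 953, 0]) {
  translate([0, 0, 402]) cube([299, 311, 25]);
  translate([21, 21, 0]) cylinder(h = 402, r = 21);
  translate([278, 21, 0]) cylinder(h = 402, r = 21);
  translate([21, 290, 0]) cylinder(h = 402, r = 21);
  translate([278, 290, 0]) cylinder(h = 402, r = 21);
}
translate([1403, 256, 0]) {
  translate([0, 0, 402]) cube([299, 311, 25]);
  translate([21, 21, 0]) cylinder(h = 402, r = 21);
  translate([278, 21, 0]) cylinder(h = 402, r = 21);
  translate([21, 290, 0]) cylinder(h = 402, r = 21);
  translate([278, 290, 0]) cylinder(h = 402, r = 21);
}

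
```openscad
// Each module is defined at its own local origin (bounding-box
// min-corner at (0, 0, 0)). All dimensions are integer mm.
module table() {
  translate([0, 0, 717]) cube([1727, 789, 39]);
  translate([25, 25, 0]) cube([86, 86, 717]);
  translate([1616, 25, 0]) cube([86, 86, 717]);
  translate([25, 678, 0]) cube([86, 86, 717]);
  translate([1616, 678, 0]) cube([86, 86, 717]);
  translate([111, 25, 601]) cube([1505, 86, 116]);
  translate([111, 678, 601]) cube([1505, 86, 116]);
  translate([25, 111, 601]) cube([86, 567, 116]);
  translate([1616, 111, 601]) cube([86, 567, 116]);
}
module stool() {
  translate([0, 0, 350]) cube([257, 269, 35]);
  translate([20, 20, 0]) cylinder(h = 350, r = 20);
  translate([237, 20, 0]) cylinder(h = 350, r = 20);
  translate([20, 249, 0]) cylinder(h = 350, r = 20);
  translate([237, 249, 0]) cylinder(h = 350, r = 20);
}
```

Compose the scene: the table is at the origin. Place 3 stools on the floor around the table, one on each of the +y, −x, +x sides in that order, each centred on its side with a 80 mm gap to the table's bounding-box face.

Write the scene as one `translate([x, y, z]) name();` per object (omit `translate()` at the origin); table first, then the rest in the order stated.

table();
translate([735, 869, 0]) stool();
translate([-337, 260, 0]) stool();
translate([1807, 260, 0]) stool();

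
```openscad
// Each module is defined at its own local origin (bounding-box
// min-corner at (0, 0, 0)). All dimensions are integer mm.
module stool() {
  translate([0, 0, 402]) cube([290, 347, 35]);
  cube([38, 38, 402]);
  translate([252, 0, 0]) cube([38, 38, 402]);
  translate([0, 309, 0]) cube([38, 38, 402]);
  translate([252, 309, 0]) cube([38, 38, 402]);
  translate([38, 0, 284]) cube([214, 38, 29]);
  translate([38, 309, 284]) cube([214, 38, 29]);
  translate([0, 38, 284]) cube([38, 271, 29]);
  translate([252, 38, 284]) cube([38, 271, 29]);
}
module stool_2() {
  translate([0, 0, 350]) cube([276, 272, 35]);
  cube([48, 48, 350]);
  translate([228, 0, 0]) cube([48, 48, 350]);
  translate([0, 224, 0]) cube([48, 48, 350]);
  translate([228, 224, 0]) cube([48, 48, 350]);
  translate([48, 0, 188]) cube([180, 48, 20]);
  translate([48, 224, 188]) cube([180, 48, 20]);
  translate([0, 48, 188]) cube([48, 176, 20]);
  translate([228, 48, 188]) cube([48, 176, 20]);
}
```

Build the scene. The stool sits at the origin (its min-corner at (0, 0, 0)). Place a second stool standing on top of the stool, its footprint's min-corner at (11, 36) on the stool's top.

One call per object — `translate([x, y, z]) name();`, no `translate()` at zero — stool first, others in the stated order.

stool();
translate([11, 36, 437]) stool_2();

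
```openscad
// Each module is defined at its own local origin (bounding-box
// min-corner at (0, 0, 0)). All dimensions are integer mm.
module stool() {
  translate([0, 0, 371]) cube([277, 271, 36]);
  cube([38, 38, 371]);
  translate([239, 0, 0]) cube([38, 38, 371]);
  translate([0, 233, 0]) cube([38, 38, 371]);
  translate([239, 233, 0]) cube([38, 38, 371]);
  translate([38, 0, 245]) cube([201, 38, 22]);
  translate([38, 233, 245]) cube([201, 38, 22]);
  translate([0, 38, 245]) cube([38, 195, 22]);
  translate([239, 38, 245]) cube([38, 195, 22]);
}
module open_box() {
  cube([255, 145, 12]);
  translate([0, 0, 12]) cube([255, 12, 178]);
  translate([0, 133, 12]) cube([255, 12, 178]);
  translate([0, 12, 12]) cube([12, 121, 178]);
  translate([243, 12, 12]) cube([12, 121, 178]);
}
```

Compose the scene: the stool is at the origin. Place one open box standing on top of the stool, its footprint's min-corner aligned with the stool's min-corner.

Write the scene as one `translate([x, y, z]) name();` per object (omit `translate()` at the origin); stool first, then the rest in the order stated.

stool();
translate([0, 0, 407]) open_box();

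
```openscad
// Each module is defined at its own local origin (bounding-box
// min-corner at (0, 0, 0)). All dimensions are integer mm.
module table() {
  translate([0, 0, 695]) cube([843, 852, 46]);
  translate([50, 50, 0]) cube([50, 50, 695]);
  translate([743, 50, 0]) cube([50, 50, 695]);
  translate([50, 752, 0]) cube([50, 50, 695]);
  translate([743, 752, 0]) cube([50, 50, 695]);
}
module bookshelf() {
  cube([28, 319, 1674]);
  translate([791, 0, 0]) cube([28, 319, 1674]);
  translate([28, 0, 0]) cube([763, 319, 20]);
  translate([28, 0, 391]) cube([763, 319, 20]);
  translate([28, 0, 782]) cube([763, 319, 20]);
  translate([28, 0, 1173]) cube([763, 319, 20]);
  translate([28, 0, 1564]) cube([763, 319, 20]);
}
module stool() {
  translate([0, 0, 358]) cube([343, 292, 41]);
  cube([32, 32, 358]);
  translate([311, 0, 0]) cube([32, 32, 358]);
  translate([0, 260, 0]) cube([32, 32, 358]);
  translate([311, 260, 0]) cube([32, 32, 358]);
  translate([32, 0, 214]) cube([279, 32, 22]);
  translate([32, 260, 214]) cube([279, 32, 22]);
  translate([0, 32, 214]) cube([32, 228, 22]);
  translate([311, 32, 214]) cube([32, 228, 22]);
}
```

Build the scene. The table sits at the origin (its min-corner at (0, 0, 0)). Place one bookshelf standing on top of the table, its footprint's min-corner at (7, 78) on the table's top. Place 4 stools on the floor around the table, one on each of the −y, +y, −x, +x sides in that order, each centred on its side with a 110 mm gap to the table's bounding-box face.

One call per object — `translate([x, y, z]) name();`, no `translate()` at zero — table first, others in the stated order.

table();
translate([7, 78, 741]) bookshelf();
translate([250, -402, 0]) stool();
translate([250, 962, 0]) stool();
translate([-453, 280, 0]) stool();
translate([953, 280, 0]) stool();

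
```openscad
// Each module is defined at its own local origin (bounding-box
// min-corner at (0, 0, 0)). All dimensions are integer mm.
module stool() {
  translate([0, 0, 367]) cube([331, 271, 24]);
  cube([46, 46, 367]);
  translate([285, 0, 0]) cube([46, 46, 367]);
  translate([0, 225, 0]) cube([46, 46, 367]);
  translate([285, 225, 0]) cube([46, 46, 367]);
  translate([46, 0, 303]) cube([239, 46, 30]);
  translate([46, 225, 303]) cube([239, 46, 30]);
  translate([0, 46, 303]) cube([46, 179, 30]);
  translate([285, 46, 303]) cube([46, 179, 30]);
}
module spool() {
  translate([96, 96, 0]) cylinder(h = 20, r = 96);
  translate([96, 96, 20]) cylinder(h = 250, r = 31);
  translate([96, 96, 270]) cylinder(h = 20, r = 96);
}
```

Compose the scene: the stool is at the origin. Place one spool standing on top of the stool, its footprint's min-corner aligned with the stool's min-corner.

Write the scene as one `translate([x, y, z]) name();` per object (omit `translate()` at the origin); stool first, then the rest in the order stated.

stool();
translate([0, 0, 391]) spool();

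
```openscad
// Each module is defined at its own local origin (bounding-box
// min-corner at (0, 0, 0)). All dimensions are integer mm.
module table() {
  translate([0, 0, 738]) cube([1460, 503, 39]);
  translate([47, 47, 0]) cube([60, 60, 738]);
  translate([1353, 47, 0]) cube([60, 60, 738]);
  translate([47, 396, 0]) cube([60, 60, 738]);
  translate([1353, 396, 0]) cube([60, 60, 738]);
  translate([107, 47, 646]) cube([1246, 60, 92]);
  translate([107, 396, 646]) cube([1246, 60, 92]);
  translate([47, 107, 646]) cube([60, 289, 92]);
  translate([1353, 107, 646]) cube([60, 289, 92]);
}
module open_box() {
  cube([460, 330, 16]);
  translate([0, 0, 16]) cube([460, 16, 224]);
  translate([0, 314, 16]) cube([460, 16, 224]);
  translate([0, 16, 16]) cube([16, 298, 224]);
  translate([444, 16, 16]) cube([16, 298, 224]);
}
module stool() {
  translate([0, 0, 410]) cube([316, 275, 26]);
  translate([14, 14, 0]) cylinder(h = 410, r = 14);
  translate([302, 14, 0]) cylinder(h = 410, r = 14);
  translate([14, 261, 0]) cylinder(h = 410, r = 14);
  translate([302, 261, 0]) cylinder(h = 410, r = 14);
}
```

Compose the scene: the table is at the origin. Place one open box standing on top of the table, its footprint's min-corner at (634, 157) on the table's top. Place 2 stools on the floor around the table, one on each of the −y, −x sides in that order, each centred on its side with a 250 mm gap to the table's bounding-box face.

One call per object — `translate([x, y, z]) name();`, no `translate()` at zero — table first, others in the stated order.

table();
translate([634, 157, 777]) open_box();
translate([572, -525, 0]) stool();
translate([-566, 114, 0]) stool();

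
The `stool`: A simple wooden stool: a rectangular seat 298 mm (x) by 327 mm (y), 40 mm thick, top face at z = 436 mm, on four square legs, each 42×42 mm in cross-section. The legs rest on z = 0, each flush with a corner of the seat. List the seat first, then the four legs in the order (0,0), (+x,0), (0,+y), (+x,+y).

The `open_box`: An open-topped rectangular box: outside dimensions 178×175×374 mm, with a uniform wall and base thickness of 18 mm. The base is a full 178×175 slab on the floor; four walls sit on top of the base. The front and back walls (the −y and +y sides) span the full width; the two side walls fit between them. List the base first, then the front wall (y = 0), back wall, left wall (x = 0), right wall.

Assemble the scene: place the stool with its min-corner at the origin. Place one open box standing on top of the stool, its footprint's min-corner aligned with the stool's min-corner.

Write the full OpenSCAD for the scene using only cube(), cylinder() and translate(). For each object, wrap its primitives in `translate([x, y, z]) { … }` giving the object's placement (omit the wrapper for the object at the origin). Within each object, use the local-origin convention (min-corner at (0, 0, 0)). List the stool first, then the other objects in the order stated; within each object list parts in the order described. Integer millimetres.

translate([0, 0, 396]) cube([298, 327, 40]);
cube([42, 42, 396]);
translate([256, 0, 0]) cube([42, 42, 396]);
translate([0, 285, 0]) cube([42, 42, 396]);
translate([256, 285, 0]) cube([42, 42, 396]);
translate([0, 0, 436]) {
  cube([178, 175, 18]);
  translate([0, 0, 18]) cube([178, 18, 356]);
  translate([0, 157, 18]) cube([178, 18, 356]);
  translate([0, 18, 18]) cube([18, 139, 356]);
  translate([160, 18, 18]) cube([18, 139, 356]);
}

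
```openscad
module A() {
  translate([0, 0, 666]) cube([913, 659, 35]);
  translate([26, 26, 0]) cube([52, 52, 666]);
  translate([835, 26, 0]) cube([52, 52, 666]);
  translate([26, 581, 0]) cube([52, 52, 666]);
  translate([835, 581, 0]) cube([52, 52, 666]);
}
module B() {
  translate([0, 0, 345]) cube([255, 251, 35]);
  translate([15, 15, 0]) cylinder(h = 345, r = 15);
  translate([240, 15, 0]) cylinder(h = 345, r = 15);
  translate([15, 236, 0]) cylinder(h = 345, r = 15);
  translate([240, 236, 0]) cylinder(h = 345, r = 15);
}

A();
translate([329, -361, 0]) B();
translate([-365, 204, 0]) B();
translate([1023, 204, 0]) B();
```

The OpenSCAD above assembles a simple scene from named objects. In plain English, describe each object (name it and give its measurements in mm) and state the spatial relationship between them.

A is a table: top 913 mm (x) × 659 mm (y), 35 mm thick, upper face at z = 701 mm, on four 52×52 mm square legs, each inset 26 mm from the nearest pair of top edges, running from z = 0 to the bottom of the top.

B is a four-legged stool. The seat is a 255×251×35 mm slab whose top surface is at z = 380 mm; four round legs, each 30 mm in diameter, run from the floor (z = 0) to the underside of the seat, each leg's axis is inset half a diameter from the nearest pair of seat edges (so the leg's bounding box is flush with the corner).

Three stools sit around the table at the −y, −x, +x sides.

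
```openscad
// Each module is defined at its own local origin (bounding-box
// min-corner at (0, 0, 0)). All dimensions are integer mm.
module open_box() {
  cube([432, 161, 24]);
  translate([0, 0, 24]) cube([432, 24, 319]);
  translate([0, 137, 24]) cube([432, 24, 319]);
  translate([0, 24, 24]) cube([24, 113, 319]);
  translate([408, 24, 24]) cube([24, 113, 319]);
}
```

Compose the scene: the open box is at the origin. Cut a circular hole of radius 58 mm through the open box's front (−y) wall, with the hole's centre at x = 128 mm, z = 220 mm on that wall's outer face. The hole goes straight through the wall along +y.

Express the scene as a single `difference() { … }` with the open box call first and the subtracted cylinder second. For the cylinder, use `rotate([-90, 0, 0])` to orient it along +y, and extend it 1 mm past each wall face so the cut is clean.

difference() {
  open_box();
  translate([128, -1, 220]) rotate([-90, 0, 0]) cylinder(h = 26, r = 58);
}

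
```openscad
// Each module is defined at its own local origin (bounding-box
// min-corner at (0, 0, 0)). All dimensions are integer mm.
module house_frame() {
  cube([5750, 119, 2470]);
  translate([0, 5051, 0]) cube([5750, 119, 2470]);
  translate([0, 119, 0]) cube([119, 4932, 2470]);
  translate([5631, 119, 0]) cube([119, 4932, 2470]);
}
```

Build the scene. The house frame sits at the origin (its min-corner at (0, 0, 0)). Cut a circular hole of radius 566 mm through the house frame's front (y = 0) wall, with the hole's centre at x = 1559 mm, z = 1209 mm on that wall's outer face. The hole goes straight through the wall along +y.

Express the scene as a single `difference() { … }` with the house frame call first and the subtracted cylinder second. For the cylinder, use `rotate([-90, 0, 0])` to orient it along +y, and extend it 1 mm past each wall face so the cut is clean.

difference() {
  house_frame();
  translate([1559, -1, 1209]) rotate([-90, 0, 0]) cylinder(h = 121, r = 566);
}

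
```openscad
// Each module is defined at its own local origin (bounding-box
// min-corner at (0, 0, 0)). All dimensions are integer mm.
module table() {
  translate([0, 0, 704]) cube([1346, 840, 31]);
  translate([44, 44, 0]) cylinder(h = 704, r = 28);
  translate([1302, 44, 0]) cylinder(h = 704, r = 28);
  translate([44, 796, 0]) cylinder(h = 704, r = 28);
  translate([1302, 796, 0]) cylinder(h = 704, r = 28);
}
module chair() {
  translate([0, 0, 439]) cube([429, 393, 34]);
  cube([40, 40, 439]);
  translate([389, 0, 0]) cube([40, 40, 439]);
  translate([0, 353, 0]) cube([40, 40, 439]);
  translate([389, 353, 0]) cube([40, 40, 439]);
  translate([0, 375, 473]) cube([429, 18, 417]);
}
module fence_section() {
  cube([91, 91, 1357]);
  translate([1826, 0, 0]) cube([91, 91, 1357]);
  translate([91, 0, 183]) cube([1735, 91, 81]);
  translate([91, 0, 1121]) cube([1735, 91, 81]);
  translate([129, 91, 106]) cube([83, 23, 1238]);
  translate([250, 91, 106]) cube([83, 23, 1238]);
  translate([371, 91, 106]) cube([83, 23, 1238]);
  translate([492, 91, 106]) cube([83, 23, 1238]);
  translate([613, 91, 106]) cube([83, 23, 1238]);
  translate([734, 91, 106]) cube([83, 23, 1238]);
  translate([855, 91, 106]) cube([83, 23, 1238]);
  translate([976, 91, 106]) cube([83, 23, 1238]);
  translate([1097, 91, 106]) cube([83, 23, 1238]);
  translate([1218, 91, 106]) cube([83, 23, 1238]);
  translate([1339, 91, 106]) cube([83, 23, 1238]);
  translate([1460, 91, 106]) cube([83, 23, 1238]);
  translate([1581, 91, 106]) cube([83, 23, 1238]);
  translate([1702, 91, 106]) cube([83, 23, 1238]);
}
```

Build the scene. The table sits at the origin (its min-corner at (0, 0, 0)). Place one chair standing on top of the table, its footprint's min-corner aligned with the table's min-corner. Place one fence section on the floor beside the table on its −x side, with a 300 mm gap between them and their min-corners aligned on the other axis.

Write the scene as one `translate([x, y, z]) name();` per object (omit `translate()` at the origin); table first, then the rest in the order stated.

table();
translate([0, 0, 735]) chair();
translate([-2217, 0, 0]) fence_section();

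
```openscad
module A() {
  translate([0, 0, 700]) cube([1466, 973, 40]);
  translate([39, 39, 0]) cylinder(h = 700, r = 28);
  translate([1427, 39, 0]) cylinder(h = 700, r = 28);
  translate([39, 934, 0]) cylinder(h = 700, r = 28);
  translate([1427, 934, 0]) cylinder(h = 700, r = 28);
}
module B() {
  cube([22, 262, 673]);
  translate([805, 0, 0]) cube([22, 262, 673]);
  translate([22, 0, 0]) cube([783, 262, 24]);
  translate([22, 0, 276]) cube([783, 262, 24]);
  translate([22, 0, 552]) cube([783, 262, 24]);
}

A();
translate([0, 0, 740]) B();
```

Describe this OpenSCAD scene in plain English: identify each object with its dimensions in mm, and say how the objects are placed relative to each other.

A is a rectangular dining table. The top is 1466×973×40 mm with its upper surface at z = 740 mm. It stands on four round legs of 56 mm diameter, each leg's bounding box inset 11 mm from the nearest pair of top edges, running from the floor to the underside of the top.

B is an open bookshelf. Two side panels, each 22 mm thick, 262 mm deep and 673 mm tall, stand 827 mm apart (outside-to-outside). Between them sit 3 shelves, each 24 mm thick and 262 mm deep, spanning the full gap between the sides. The bottom shelf rests on the floor (its underside at z = 0) and the clear gap between one shelf's top and the next shelf's underside is 252 mm.

The bookshelf is on top of the table.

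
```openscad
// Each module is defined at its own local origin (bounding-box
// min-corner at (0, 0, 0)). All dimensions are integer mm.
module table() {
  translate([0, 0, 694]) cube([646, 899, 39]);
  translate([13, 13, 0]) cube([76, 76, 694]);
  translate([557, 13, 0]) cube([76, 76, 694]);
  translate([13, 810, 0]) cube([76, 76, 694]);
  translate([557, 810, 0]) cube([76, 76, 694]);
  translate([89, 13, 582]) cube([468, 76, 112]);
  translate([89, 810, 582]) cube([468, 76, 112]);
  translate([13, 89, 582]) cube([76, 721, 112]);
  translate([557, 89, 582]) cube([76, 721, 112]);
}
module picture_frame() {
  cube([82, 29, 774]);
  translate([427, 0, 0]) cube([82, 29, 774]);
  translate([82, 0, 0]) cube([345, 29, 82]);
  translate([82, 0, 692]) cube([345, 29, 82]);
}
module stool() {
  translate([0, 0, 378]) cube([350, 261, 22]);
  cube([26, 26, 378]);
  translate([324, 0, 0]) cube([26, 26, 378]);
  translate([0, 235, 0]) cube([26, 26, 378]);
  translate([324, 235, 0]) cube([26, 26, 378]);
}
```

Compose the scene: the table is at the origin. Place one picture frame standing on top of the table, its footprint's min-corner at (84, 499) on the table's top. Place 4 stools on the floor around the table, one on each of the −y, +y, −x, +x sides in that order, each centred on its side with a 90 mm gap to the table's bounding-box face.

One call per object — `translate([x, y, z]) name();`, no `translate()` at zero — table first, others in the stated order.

table();
translate([84, 499, 733]) picture_frame();
translate([148, -351, 0]) stool();
translate([148, 989, 0]) stool();
translate([-440, 319, 0]) stool();
translate([736, 319, 0]) stool();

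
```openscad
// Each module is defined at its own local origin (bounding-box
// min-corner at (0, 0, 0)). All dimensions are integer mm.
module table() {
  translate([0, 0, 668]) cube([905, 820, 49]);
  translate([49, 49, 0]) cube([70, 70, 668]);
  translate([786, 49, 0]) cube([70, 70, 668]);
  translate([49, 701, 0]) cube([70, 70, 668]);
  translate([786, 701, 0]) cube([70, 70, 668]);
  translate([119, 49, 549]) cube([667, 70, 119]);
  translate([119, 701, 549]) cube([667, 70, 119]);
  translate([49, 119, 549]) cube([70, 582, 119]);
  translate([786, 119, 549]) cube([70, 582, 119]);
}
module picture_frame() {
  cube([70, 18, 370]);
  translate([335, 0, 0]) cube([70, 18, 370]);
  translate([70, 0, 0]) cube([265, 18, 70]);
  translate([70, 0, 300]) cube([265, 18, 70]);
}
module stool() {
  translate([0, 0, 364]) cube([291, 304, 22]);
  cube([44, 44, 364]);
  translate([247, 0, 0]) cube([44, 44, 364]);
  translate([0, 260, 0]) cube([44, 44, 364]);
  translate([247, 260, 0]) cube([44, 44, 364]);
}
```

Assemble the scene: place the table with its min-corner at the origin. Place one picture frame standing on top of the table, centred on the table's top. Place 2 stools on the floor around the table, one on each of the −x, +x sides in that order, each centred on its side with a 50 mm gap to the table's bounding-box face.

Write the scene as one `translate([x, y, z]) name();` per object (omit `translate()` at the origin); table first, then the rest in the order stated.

table();
translate([250, 401, 717]) picture_frame();
translate([-341, 258, 0]) stool();
translate([955, 258, 0]) stool();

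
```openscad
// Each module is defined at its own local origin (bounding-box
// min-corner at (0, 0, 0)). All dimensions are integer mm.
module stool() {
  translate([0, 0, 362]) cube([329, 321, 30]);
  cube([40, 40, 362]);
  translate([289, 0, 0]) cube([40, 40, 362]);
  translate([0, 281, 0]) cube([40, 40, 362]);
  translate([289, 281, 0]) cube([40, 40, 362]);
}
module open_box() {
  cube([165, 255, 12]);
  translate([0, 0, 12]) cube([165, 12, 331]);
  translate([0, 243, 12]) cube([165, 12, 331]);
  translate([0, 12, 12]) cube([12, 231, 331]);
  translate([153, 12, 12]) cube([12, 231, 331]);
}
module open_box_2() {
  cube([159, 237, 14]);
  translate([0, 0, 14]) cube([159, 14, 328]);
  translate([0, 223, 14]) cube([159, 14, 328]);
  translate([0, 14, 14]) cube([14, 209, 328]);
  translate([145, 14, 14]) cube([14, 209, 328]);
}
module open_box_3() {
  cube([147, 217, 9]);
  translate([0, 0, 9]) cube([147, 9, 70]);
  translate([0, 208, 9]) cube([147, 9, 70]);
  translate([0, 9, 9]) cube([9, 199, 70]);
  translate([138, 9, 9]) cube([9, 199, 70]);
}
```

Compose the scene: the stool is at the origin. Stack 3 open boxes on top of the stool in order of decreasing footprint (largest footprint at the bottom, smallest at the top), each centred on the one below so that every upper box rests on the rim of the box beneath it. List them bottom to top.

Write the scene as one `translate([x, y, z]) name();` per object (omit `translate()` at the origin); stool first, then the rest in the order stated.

stool();
translate([82, 33, 392]) open_box();
translate([85, 42, 735]) open_box_2();
translate([91, 52, 1077]) open_box_3();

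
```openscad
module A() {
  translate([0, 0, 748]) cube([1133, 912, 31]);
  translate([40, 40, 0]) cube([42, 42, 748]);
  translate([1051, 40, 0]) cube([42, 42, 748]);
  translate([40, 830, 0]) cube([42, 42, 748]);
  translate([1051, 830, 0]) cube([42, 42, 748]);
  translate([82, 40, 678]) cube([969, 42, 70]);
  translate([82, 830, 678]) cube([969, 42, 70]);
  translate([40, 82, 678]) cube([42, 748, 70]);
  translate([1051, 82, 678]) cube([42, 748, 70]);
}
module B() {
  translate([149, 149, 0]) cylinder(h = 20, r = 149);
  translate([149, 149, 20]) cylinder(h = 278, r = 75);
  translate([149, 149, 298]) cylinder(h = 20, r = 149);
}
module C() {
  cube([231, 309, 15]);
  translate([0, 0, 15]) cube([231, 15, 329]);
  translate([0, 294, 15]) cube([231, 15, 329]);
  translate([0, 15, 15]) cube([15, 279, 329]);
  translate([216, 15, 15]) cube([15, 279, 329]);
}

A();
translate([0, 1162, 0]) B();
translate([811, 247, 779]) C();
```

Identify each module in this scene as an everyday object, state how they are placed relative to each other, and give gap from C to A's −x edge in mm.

A is a table. B is a spool. C is an open box. The spool is on the floor beside the table on its +y side. The open box is on top of the table. The gap from the open box to the table's −x edge is 811 mm.

The open box's min-x is at 811; the table's min-x is 0; gap = 811 mm.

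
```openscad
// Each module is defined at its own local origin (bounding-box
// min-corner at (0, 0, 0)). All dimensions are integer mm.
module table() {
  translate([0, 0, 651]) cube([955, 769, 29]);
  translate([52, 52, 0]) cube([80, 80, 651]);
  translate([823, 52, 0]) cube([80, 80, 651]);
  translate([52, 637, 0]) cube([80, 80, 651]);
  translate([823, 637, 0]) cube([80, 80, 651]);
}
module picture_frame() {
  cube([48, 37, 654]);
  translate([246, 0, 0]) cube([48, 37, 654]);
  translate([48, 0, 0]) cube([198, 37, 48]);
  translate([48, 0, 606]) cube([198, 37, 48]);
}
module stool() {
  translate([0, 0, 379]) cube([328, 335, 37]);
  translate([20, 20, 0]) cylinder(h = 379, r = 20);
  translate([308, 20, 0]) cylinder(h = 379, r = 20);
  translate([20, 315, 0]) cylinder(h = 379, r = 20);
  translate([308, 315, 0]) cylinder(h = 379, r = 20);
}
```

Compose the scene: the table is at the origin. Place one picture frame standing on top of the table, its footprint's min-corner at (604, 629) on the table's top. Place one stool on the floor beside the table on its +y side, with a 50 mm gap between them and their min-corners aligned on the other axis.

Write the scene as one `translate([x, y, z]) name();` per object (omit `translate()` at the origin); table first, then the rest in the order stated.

table();
translate([604, 629, 680]) picture_frame();
translate([0, 819, 0]) stool();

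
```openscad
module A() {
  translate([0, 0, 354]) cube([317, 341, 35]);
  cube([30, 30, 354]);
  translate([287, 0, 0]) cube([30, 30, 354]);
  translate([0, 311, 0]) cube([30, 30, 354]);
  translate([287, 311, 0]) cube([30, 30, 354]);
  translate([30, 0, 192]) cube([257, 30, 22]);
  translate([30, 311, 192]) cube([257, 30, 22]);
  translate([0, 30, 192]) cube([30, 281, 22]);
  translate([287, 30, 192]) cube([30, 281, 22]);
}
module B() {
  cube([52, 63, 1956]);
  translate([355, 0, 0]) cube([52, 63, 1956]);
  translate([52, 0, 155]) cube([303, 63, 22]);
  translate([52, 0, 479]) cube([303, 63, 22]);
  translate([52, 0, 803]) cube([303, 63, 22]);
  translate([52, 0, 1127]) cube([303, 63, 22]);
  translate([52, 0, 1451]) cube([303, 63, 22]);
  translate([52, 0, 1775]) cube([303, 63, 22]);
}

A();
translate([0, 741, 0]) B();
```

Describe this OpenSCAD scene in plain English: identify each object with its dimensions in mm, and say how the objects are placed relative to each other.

A is a four-legged stool. The seat is 317×341 mm, 35 mm thick, top at z = 389 mm. It stands on four square legs, each 30×30 mm in cross-section, from z = 0 to the seat underside, each flush with a corner of the seat. Four stretchers, 30 mm wide and 22 mm tall, connect adjacent legs with their undersides at z = 192 mm, each running between the inner faces of the legs it joins and aligned with the legs' outer faces on the other axis.

B is a straight ladder. Two 52×63 mm vertical rails, 1956 mm tall, stand 407 mm apart (outside-to-outside) with their front faces coplanar on the −y side. 6 rungs, each 63 mm deep and 22 mm tall, span between the inner faces of the rails, front faces flush with the rails. The lowest rung's underside is at z = 155 mm and rungs are spaced 324 mm apart (underside to underside).

The ladder is on the floor beside the stool on its +y side.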